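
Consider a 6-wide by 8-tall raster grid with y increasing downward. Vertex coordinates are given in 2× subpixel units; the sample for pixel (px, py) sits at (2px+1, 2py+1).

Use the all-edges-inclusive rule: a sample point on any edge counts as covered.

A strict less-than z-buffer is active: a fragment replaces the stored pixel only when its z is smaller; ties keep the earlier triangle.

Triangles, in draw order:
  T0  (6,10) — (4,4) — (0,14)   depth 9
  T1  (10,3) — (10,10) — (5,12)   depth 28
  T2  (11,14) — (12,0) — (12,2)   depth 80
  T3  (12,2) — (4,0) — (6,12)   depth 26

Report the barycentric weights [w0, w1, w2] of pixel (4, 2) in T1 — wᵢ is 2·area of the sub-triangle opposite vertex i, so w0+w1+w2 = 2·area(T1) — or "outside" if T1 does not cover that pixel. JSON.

T0:
  2·area = 44  (B↔C swapped to make it positive)
  edge (6, 10)→(0, 14): d=(-6,4) inclusive
  edge (0, 14)→(4, 4): d=(4,-10) inclusive
  edge (4, 4)→(6, 10): d=(2,6) inclusive
    (1,0)@(3, 1): e=[66,-22,0] → ·  [on edge]
    (1,3)@(3, 7): e=[30,2,12] → #
    (2,3)@(5, 7): e=[22,22,0] → #  [on edge]
    (3,3)@(7, 7): e=[14,42,-12] → ·
    (1,4)@(3, 9): e=[18,10,16] → #
    (3,4)@(7, 9): e=[2,50,-8] → ·
    (1,5)@(3, 11): e=[6,18,20] → #
    (2,5)@(5, 11): e=[-2,38,8] → ·
    (0,6)@(1, 13): e=[2,6,36] → #
    (1,6)@(3, 13): e=[-6,26,24] → ·
    (3,6)@(7, 13): e=[-22,66,0] → ·  [on edge]
    (0,7)@(1, 15): e=[-10,14,40] → ·
  covered (6 px):
    · · · · · ·
    · · · · · ·
    · · · · · ·
    · # # · · ·
    · # # · · ·
    · # · · · ·
    # · · · · ·
    · · · · · ·
T1:
  2·area = 35
  edge (10, 3)→(10, 10): d=(0,7) inclusive
  edge (10, 10)→(5, 12): d=(-5,2) inclusive
  edge (5, 12)→(10, 3): d=(5,-9) inclusive
    (4,2)@(9, 5): e=[7,27,1] → #
    (5,2)@(11, 5): e=[-7,23,19] → ·
    (4,3)@(9, 7): e=[7,17,11] → #
    (5,3)@(11, 7): e=[-7,13,29] → ·
    (3,4)@(7, 9): e=[21,11,3] → #
    (5,4)@(11, 9): e=[-7,3,39] → ·
    (3,5)@(7, 11): e=[21,1,13] → #
    (4,5)@(9, 11): e=[7,-3,31] → ·
    (3,6)@(7, 13): e=[21,-9,23] → ·
  covered (5 px):
    · · · · · ·
    · · · · · ·
    · · · · # ·
    · · · · # ·
    · · · # # ·
    · · · # · ·
    · · · · · ·
    · · · · · ·
T2:
  2·area = 2
  edge (11, 14)→(12, 0): d=(1,-14) inclusive
  edge (12, 0)→(12, 2): d=(0,2) inclusive
  edge (12, 2)→(11, 14): d=(-1,12) inclusive
  covered (0 px):
    · · · · · ·
    · · · · · ·
    · · · · · ·
    · · · · · ·
    · · · · · ·
    · · · · · ·
    · · · · · ·
    · · · · · ·
T3:
  2·area = 92  (B↔C swapped to make it positive)
  edge (12, 2)→(6, 12): d=(-6,10) inclusive
  edge (6, 12)→(4, 0): d=(-2,-12) inclusive
  edge (4, 0)→(12, 2): d=(8,2) inclusive
    (2,0)@(5, 1): e=[76,10,6] → #
    (3,0)@(7, 1): e=[56,34,2] → #
    (4,0)@(9, 1): e=[36,58,-2] → ·
    (2,1)@(5, 3): e=[64,6,22] → #
    (4,1)@(9, 3): e=[24,54,14] → #
    (5,1)@(11, 3): e=[4,78,10] → #
    (2,2)@(5, 5): e=[52,2,38] → #
    (5,2)@(11, 5): e=[-8,74,26] → ·
    (2,3)@(5, 7): e=[40,-2,54] → ·
    (3,3)@(7, 7): e=[20,22,50] → #
    (4,3)@(9, 7): e=[0,46,46] → #  [on edge]
    (5,3)@(11, 7): e=[-20,70,42] → ·
  covered (12 px):
    · · # # · ·
    · · # # # #
    · · # # # ·
    · · · # # ·
    · · · # · ·
    · · · · · ·
    · · · · · ·
    · · · · · ·

Answer: [27,1,7]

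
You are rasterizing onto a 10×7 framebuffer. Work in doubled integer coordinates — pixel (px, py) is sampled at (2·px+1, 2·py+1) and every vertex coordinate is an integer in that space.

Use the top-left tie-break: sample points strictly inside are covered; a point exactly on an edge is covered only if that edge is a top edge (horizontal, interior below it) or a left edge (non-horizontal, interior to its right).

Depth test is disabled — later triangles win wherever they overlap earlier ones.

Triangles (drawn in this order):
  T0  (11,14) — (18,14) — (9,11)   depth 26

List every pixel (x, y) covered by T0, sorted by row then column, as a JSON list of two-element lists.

T0:
  2·area = 21  (B↔C swapped to make it positive)
  edge (11, 14)→(9, 11): d=(-2,-3) top-left  bias=+0
  edge (9, 11)→(18, 14): d=(9,3) right/bottom  bias=-1
  edge (18, 14)→(11, 14): d=(-7,0) right/bottom  bias=-1
    (2,2)@(5, 5): e=[0,-42,63] → ·  [on edge]
    (1,4)@(3, 9): e=[-14,0,35] → ·  [on edge]
    (4,5)@(9, 11): e=[0,0,21] → ·  [on edge]
    (5,6)@(11, 13): e=[2,12,7] → #
    (6,6)@(13, 13): e=[8,6,7] → #
    (7,6)@(15, 13): e=[14,0,7] → ·  [on edge]
  covered (2 px):
    · · · · · · · · · ·
    · · · · · · · · · ·
    · · · · · · · · · ·
    · · · · · · · · · ·
    · · · · · · · · · ·
    · · · · · · · · · ·
    · · · · · # # · · ·

Final: [[5,6],[6,6]]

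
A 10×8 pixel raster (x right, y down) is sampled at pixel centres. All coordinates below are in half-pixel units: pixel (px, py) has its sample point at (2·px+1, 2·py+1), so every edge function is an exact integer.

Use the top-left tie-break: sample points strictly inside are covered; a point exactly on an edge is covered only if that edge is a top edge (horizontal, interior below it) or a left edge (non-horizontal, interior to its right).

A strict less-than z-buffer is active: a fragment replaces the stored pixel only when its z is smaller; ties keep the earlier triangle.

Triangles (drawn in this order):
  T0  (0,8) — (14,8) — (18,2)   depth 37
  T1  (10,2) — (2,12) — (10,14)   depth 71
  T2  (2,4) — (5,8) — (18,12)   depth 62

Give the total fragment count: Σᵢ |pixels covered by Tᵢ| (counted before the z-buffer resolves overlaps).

T0:
  2·area = 84  (B↔C swapped to make it positive)
  edge (0, 8)→(18, 2): d=(18,-6) top-left  bias=+0
  edge (18, 2)→(14, 8): d=(-4,6) right/bottom  bias=-1
  edge (14, 8)→(0, 8): d=(-14,0) right/bottom  bias=-1
    (7,1)@(15, 3): e=[0,14,70] → █  [on edge]
    (8,1)@(17, 3): e=[12,2,70] → █
    (9,1)@(19, 3): e=[24,-10,70] → ·
    (4,2)@(9, 5): e=[0,42,42] → █  [on edge]
    (5,2)@(11, 5): e=[12,30,42] → █
    (6,2)@(13, 5): e=[24,18,42] → █
    (8,2)@(17, 5): e=[48,-6,42] → ·
    (1,3)@(3, 7): e=[0,70,14] → █  [on edge]
    (2,3)@(5, 7): e=[12,58,14] → █
    (3,3)@(7, 7): e=[24,46,14] → █
    (7,3)@(15, 7): e=[72,-2,14] → ·
    (1,4)@(3, 9): e=[36,62,-14] → ·
  covered (12 px):
    · · · · · · · · · ·
    · · · · · · · █ █ ·
    · · · · █ █ █ █ · ·
    · █ █ █ █ █ █ · · ·
    · · · · · · · · · ·
    · · · · · · · · · ·
    · · · · · · · · · ·
    · · · · · · · · · ·
T1:
  2·area = 96  (B↔C swapped to make it positive)
  edge (10, 2)→(10, 14): d=(0,12) right/bottom  bias=-1
  edge (10, 14)→(2, 12): d=(-8,-2) top-left  bias=+0
  edge (2, 12)→(10, 2): d=(8,-10) top-left  bias=+0
    (4,2)@(9, 5): e=[12,70,14] → █
    (5,2)@(11, 5): e=[-12,74,34] → ·
    (3,3)@(7, 7): e=[36,50,10] → █
    (5,3)@(11, 7): e=[-12,58,50] → ·
    (2,4)@(5, 9): e=[60,30,6] → █
    (5,4)@(11, 9): e=[-12,42,66] → ·
    (1,5)@(3, 11): e=[84,10,2] → █
    (5,5)@(11, 11): e=[-12,26,82] → ·
    (1,6)@(3, 13): e=[84,-6,18] → ·
    (2,6)@(5, 13): e=[60,-2,38] → ·
    (3,6)@(7, 13): e=[36,2,58] → █
    (5,6)@(11, 13): e=[-12,10,98] → ·
  covered (12 px):
    · · · · · · · · · ·
    · · · · · · · · · ·
    · · · · █ · · · · ·
    · · · █ █ · · · · ·
    · · █ █ █ · · · · ·
    · █ █ █ █ · · · · ·
    · · · █ █ · · · · ·
    · · · · · · · · · ·
T2:
  2·area = 40  (B↔C swapped to make it positive)
  edge (2, 4)→(18, 12): d=(16,8) right/bottom  bias=-1
  edge (18, 12)→(5, 8): d=(-13,-4) top-left  bias=+0
  edge (5, 8)→(2, 4): d=(-3,-4) top-left  bias=+0
    (1,2)@(3, 5): e=[8,31,1] → █
    (2,2)@(5, 5): e=[-8,39,9] → ·
    (1,3)@(3, 7): e=[40,5,-5] → ·
    (2,3)@(5, 7): e=[24,13,3] → █
    (3,3)@(7, 7): e=[8,21,11] → █
    (4,3)@(9, 7): e=[-8,29,19] → ·
    (2,4)@(5, 9): e=[56,-13,-3] → ·
    (3,4)@(7, 9): e=[40,-5,5] → ·
    (4,4)@(9, 9): e=[24,3,13] → █
    (5,4)@(11, 9): e=[8,11,21] → █
    (6,4)@(13, 9): e=[-8,19,29] → ·
    (4,5)@(9, 11): e=[56,-23,7] → ·
  covered (6 px):
    · · · · · · · · · ·
    · · · · · · · · · ·
    · █ · · · · · · · ·
    · · █ █ · · · · · ·
    · · · · █ █ · · · ·
    · · · · · · · █ · ·
    · · · · · · · · · ·
    · · · · · · · · · ·

Answer: 30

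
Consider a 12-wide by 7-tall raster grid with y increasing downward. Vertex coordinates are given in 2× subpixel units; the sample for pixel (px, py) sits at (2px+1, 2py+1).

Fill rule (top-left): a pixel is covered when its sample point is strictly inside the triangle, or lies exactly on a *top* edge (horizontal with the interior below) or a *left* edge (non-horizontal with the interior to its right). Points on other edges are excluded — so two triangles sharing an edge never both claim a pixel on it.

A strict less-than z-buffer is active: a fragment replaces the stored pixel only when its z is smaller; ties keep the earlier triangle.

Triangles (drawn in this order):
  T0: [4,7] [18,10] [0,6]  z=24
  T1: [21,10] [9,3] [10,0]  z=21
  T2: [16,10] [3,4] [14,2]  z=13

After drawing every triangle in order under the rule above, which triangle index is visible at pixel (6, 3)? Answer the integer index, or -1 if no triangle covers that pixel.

T0:
  2·area = 2  (B↔C swapped to make it positive)
  edge (4, 7)→(0, 6): d=(-4,-1) top-left  bias=+0
  edge (0, 6)→(18, 10): d=(18,4) right/bottom  bias=-1
  edge (18, 10)→(4, 7): d=(-14,-3) top-left  bias=+0
  covered (0 px):
    · · · · · · · · · · · ·
    · · · · · · · · · · · ·
    · · · · · · · · · · · ·
    · · · · · · · · · · · ·
    · · · · · · · · · · · ·
    · · · · · · · · · · · ·
    · · · · · · · · · · · ·
T1:
  2·area = 43
  edge (21, 10)→(9, 3): d=(-12,-7) top-left  bias=+0
  edge (9, 3)→(10, 0): d=(1,-3) top-left  bias=+0
  edge (10, 0)→(21, 10): d=(11,10) right/bottom  bias=-1
    (5,0)@(11, 1): e=[38,4,1] → █
    (6,0)@(13, 1): e=[52,10,-19] → ·
    (4,1)@(9, 3): e=[0,0,43] → █  [on edge]
    (6,1)@(13, 3): e=[28,12,3] → █
    (7,1)@(15, 3): e=[42,18,-17] → ·
    (4,2)@(9, 5): e=[-24,2,65] → ·
    (5,2)@(11, 5): e=[-10,8,45] → ·
    (6,2)@(13, 5): e=[4,14,25] → █
    (7,2)@(15, 5): e=[18,20,5] → █
    (8,2)@(17, 5): e=[32,26,-15] → ·
    (6,3)@(13, 7): e=[-20,16,47] → ·
    (7,3)@(15, 7): e=[-6,22,27] → ·
    (3,4)@(7, 9): e=[-86,0,129] → ·  [on edge]
  covered (7 px):
    · · · · · █ · · · · · ·
    · · · · █ █ █ · · · · ·
    · · · · · · █ █ · · · ·
    · · · · · · · · █ · · ·
    · · · · · · · · · · · ·
    · · · · · · · · · · · ·
    · · · · · · · · · · · ·
T2:
  2·area = 92
  edge (16, 10)→(3, 4): d=(-13,-6) top-left  bias=+0
  edge (3, 4)→(14, 2): d=(11,-2) top-left  bias=+0
  edge (14, 2)→(16, 10): d=(2,8) right/bottom  bias=-1
    (4,1)@(9, 3): e=[49,1,42] → █
    (5,1)@(11, 3): e=[61,5,26] → █
    (6,1)@(13, 3): e=[73,9,10] → █
    (7,1)@(15, 3): e=[85,13,-6] → ·
    (3,2)@(7, 5): e=[11,19,62] → █
    (7,2)@(15, 5): e=[59,35,-2] → ·
    (3,3)@(7, 7): e=[-15,41,66] → ·
    (4,3)@(9, 7): e=[-3,45,50] → ·
    (5,3)@(11, 7): e=[9,49,34] → █
    (7,3)@(15, 7): e=[33,57,2] → █
    (8,3)@(17, 7): e=[45,61,-14] → ·
    (5,4)@(11, 9): e=[-17,71,38] → ·
  covered (11 px):
    · · · · · · · · · · · ·
    · · · · █ █ █ · · · · ·
    · · · █ █ █ █ · · · · ·
    · · · · · █ █ █ · · · ·
    · · · · · · · █ · · · ·
    · · · · · · · · · · · ·
    · · · · · · · · · · · ·

Z-buffer (winner per pixel, '.' = empty):
  . . . . . 1 . . . . . .
  . . . . 2 2 2 . . . . .
  . . . 2 2 2 2 1 . . . .
  . . . . . 2 2 2 1 . . .
  . . . . . . . 2 . . . .
  . . . . . . . . . . . .
  . . . . . . . . . . . .

Result: 2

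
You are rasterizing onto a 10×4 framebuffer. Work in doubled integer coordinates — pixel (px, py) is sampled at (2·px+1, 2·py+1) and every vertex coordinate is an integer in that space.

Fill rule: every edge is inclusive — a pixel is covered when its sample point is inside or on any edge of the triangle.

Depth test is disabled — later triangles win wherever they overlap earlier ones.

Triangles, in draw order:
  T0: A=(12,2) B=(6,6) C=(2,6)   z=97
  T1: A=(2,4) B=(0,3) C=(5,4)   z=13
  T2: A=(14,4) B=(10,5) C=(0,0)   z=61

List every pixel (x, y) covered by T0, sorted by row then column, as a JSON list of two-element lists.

T0:
  2·area = 16
  edge (12, 2)→(6, 6): d=(-6,4) inclusive
  edge (6, 6)→(2, 6): d=(-4,0) inclusive
  edge (2, 6)→(12, 2): d=(10,-4) inclusive
    (2,2)@(5, 5): e=[10,4,2] → X
    (3,2)@(7, 5): e=[2,4,10] → X
    (4,2)@(9, 5): e=[-6,4,18] → .
    (2,3)@(5, 7): e=[-2,-4,22] → .
    (3,3)@(7, 7): e=[-10,-4,30] → .
  covered (2 px):
    . . . . . . . . . .
    . . . . . . . . . .
    . . X X . . . . . .
    . . . . . . . . . .
T1:
  2·area = 3
  edge (2, 4)→(0, 3): d=(-2,-1) inclusive
  edge (0, 3)→(5, 4): d=(5,1) inclusive
  edge (5, 4)→(2, 4): d=(-3,0) inclusive
  covered (0 px):
    . . . . . . . . . .
    . . . . . . . . . .
    . . . . . . . . . .
    . . . . . . . . . .
T2:
  2·area = 30
  edge (14, 4)→(10, 5): d=(-4,1) inclusive
  edge (10, 5)→(0, 0): d=(-10,-5) inclusive
  edge (0, 0)→(14, 4): d=(14,4) inclusive
    (1,0)@(3, 1): e=[23,5,2] → X
    (2,0)@(5, 1): e=[21,15,-6] → .
    (1,1)@(3, 3): e=[15,-15,30] → .
    (3,1)@(7, 3): e=[11,5,14] → X
    (4,1)@(9, 3): e=[9,15,6] → X
    (5,1)@(11, 3): e=[7,25,-2] → .
    (3,2)@(7, 5): e=[3,-15,42] → .
    (4,2)@(9, 5): e=[1,-5,34] → .
  covered (3 px):
    . X . . . . . . . .
    . . . X X . . . . .
    . . . . . . . . . .
    . . . . . . . . . .

Answer: [[2,2],[3,2]]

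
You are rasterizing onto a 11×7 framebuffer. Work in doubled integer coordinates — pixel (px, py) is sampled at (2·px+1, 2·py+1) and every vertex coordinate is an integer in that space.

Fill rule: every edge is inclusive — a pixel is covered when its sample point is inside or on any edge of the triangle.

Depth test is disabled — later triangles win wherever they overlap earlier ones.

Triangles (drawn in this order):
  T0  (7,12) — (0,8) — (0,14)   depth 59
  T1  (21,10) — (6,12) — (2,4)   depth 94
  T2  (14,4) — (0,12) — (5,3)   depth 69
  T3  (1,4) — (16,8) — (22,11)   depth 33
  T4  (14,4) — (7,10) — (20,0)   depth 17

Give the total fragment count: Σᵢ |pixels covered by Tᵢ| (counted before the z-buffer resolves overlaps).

T0:
  2·area = 42  (B↔C swapped to make it positive)
  edge (7, 12)→(0, 14): d=(-7,2) inclusive
  edge (0, 14)→(0, 8): d=(0,-6) inclusive
  edge (0, 8)→(7, 12): d=(7,4) inclusive
    (0,4)@(1, 9): e=[33,6,3] → X
    (1,4)@(3, 9): e=[29,18,-5] → .
    (0,5)@(1, 11): e=[19,6,17] → X
    (1,5)@(3, 11): e=[15,18,9] → X
    (2,5)@(5, 11): e=[11,30,1] → X
    (3,5)@(7, 11): e=[7,42,-7] → .
    (0,6)@(1, 13): e=[5,6,31] → X
    (2,6)@(5, 13): e=[-3,30,15] → .
  covered (6 px):
    . . . . . . . . . . .
    . . . . . . . . . . .
    . . . . . . . . . . .
    . . . . . . . . . . .
    X . . . . . . . . . .
    X X X . . . . . . . .
    X X . . . . . . . . .
T1:
  2·area = 128
  edge (21, 10)→(6, 12): d=(-15,2) inclusive
  edge (6, 12)→(2, 4): d=(-4,-8) inclusive
  edge (2, 4)→(21, 10): d=(19,6) inclusive
    (1,2)@(3, 5): e=[111,4,13] → X
    (2,2)@(5, 5): e=[107,20,1] → X
    (3,2)@(7, 5): e=[103,36,-11] → .
    (1,3)@(3, 7): e=[81,-4,51] → .
    (2,3)@(5, 7): e=[77,12,39] → X
    (3,3)@(7, 7): e=[73,28,27] → X
    (4,3)@(9, 7): e=[69,44,15] → X
    (5,3)@(11, 7): e=[65,60,3] → X
    (6,3)@(13, 7): e=[61,76,-9] → .
    (2,4)@(5, 9): e=[47,4,77] → X
    (6,4)@(13, 9): e=[31,68,29] → X
    (7,4)@(15, 9): e=[27,84,17] → X
  covered (17 px):
    . . . . . . . . . . .
    . . . . . . . . . . .
    . X X . . . . . . . .
    . . X X X X . . . . .
    . . X X X X X X X . .
    . . . X X X X . . . .
    . . . . . . . . . . .
T2:
  2·area = 86
  edge (14, 4)→(0, 12): d=(-14,8) inclusive
  edge (0, 12)→(5, 3): d=(5,-9) inclusive
  edge (5, 3)→(14, 4): d=(9,1) inclusive
    (2,1)@(5, 3): e=[86,0,0] → X  [on edge]
    (3,1)@(7, 3): e=[70,18,-2] → .
    (2,2)@(5, 5): e=[58,10,18] → X
    (3,2)@(7, 5): e=[42,28,16] → X
    (4,2)@(9, 5): e=[26,46,14] → X
    (5,2)@(11, 5): e=[10,64,12] → X
    (6,2)@(13, 5): e=[-6,82,10] → .
    (1,3)@(3, 7): e=[46,2,38] → X
    (4,3)@(9, 7): e=[-2,56,32] → .
    (5,3)@(11, 7): e=[-18,74,30] → .
    (1,4)@(3, 9): e=[18,12,56] → X
    (3,4)@(7, 9): e=[-14,48,52] → .
  covered (11 px):
    . . . . . . . . . . .
    . . X . . . . . . . .
    . . X X X X . . . . .
    . X X X . . . . . . .
    . X X . . . . . . . .
    X . . . . . . . . . .
    . . . . . . . . . . .
T3:
  2·area = 21
  edge (1, 4)→(16, 8): d=(15,4) inclusive
  edge (16, 8)→(22, 11): d=(6,3) inclusive
  edge (22, 11)→(1, 4): d=(-21,-7) inclusive
    (5,3)@(11, 7): e=[5,9,7] → X
    (6,3)@(13, 7): e=[-3,3,21] → .
    (5,4)@(11, 9): e=[35,21,-35] → .
    (8,4)@(17, 9): e=[11,3,7] → X
    (9,4)@(19, 9): e=[3,-3,21] → .
    (8,5)@(17, 11): e=[41,15,-35] → .
  covered (2 px):
    . . . . . . . . . . .
    . . . . . . . . . . .
    . . . . . . . . . . .
    . . . . . X . . . . .
    . . . . . . . . X . .
    . . . . . . . . . . .
    . . . . . . . . . . .
T4:
  2·area = 8  (B↔C swapped to make it positive)
  edge (14, 4)→(20, 0): d=(6,-4) inclusive
  edge (20, 0)→(7, 10): d=(-13,10) inclusive
  edge (7, 10)→(14, 4): d=(7,-6) inclusive
    (6,2)@(13, 5): e=[2,5,1] → X
    (7,2)@(15, 5): e=[10,-15,13] → .
    (6,3)@(13, 7): e=[14,-21,15] → .
  covered (1 px):
    . . . . . . . . . . .
    . . . . . . . . . . .
    . . . . . . X . . . .
    . . . . . . . . . . .
    . . . . . . . . . . .
    . . . . . . . . . . .
    . . . . . . . . . . .

Answer: 37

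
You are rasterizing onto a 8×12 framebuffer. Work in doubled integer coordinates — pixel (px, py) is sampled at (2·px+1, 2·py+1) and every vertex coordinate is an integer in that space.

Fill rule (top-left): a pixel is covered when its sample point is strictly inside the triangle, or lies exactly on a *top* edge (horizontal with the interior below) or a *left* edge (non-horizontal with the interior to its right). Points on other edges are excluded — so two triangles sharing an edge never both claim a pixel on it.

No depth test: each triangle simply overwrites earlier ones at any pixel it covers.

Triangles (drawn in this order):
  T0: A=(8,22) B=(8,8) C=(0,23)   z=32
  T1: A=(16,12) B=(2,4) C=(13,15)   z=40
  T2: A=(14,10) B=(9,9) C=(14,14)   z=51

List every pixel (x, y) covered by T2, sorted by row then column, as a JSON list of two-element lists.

T0:
  2·area = 112  (B↔C swapped to make it positive)
  edge (8, 22)→(0, 23): d=(-8,1) right/bottom  bias=-1
  edge (0, 23)→(8, 8): d=(8,-15) top-left  bias=+0
  edge (8, 8)→(8, 22): d=(0,14) right/bottom  bias=-1
    (3,5)@(7, 11): e=[89,9,14] → X
    (4,5)@(9, 11): e=[87,39,-14] → .
    (3,6)@(7, 13): e=[73,25,14] → X
    (4,6)@(9, 13): e=[71,55,-14] → .
    (2,7)@(5, 15): e=[59,11,42] → X
    (4,7)@(9, 15): e=[55,71,-14] → .
    (2,8)@(5, 17): e=[43,27,42] → X
    (4,8)@(9, 17): e=[39,87,-14] → .
    (1,9)@(3, 19): e=[29,13,70] → X
    (4,9)@(9, 19): e=[23,103,-14] → .
    (1,10)@(3, 21): e=[13,29,70] → X
    (4,10)@(9, 21): e=[7,119,-14] → .
  covered (12 px):
    . . . . . . . .
    . . . . . . . .
    . . . . . . . .
    . . . . . . . .
    . . . . . . . .
    . . . X . . . .
    . . . X . . . .
    . . X X . . . .
    . . X X . . . .
    . X X X . . . .
    . X X X . . . .
    . . . . . . . .
T1:
  2·area = 66  (B↔C swapped to make it positive)
  edge (16, 12)→(13, 15): d=(-3,3) right/bottom  bias=-1
  edge (13, 15)→(2, 4): d=(-11,-11) top-left  bias=+0
  edge (2, 4)→(16, 12): d=(14,8) right/bottom  bias=-1
    (0,1)@(1, 3): e=[72,0,-6] → .  [on edge]
    (1,2)@(3, 5): e=[60,0,6] → X  [on edge]
    (2,2)@(5, 5): e=[54,22,-10] → .
    (1,3)@(3, 7): e=[54,-22,34] → .
    (2,3)@(5, 7): e=[48,0,18] → X  [on edge]
    (3,3)@(7, 7): e=[42,22,2] → X
    (4,3)@(9, 7): e=[36,44,-14] → .
    (2,4)@(5, 9): e=[42,-22,46] → .
    (3,4)@(7, 9): e=[36,0,30] → X  [on edge]
    (4,4)@(9, 9): e=[30,22,14] → X
    (5,4)@(11, 9): e=[24,44,-2] → .
    (3,5)@(7, 11): e=[30,-22,58] → .
    (4,5)@(9, 11): e=[24,0,42] → X  [on edge]
    (5,6)@(11, 13): e=[12,0,54] → X  [on edge]
    (7,6)@(15, 13): e=[0,44,22] → .  [on edge]
    (6,7)@(13, 15): e=[0,0,66] → .  [on edge]
    (5,8)@(11, 17): e=[0,-44,110] → .  [on edge]
    (7,8)@(15, 17): e=[-12,0,78] → .  [on edge]
    (4,9)@(9, 19): e=[0,-88,154] → .  [on edge]
    (3,10)@(7, 21): e=[0,-132,198] → .  [on edge]
    (2,11)@(5, 23): e=[0,-176,242] → .  [on edge]
  covered (10 px):
    . . . . . . . .
    . . . . . . . .
    . X . . . . . .
    . . X X . . . .
    . . . X X . . .
    . . . . X X X .
    . . . . . X X .
    . . . . . . . .
    . . . . . . . .
    . . . . . . . .
    . . . . . . . .
    . . . . . . . .
T2:
  2·area = 20  (B↔C swapped to make it positive)
  edge (14, 10)→(14, 14): d=(0,4) right/bottom  bias=-1
  edge (14, 14)→(9, 9): d=(-5,-5) top-left  bias=+0
  edge (9, 9)→(14, 10): d=(5,1) right/bottom  bias=-1
    (0,0)@(1, 1): e=[52,0,-32] → .  [on edge]
    (1,1)@(3, 3): e=[44,0,-24] → .  [on edge]
    (2,2)@(5, 5): e=[36,0,-16] → .  [on edge]
    (3,3)@(7, 7): e=[28,0,-8] → .  [on edge]
    (4,4)@(9, 9): e=[20,0,0] → .  [on edge]
    (5,5)@(11, 11): e=[12,0,8] → X  [on edge]
    (6,5)@(13, 11): e=[4,10,6] → X
    (7,5)@(15, 11): e=[-4,20,4] → .
    (5,6)@(11, 13): e=[12,-10,18] → .
    (6,6)@(13, 13): e=[4,0,16] → X  [on edge]
    (7,6)@(15, 13): e=[-4,10,14] → .
    (6,7)@(13, 15): e=[4,-10,26] → .
    (7,7)@(15, 15): e=[-4,0,24] → .  [on edge]
  covered (3 px):
    . . . . . . . .
    . . . . . . . .
    . . . . . . . .
    . . . . . . . .
    . . . . . . . .
    . . . . . X X .
    . . . . . . X .
    . . . . . . . .
    . . . . . . . .
    . . . . . . . .
    . . . . . . . .
    . . . . . . . .

Final: [[5,5],[6,5],[6,6]]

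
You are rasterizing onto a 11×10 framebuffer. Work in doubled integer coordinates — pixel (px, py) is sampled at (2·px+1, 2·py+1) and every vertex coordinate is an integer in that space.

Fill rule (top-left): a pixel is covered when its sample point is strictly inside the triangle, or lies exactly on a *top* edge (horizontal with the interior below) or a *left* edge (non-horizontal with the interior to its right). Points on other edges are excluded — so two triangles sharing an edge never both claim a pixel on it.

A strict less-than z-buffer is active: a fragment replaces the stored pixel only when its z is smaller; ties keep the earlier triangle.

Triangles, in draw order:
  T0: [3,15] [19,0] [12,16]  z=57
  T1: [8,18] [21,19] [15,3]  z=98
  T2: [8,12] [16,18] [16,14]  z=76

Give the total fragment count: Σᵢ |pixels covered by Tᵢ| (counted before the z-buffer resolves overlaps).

T0:
  2·area = 151
  edge (3, 15)→(19, 0): d=(16,-15) top-left  bias=+0
  edge (19, 0)→(12, 16): d=(-7,16) right/bottom  bias=-1
  edge (12, 16)→(3, 15): d=(-9,-1) top-left  bias=+0
    (8,1)@(17, 3): e=[18,11,122] → #
    (9,1)@(19, 3): e=[48,-21,124] → ·
    (7,2)@(15, 5): e=[20,29,102] → #
    (8,2)@(17, 5): e=[50,-3,104] → ·
    (6,3)@(13, 7): e=[22,47,82] → #
    (8,3)@(17, 7): e=[82,-17,86] → ·
    (5,4)@(11, 9): e=[24,65,62] → #
    (8,4)@(17, 9): e=[114,-31,68] → ·
    (4,5)@(9, 11): e=[26,83,42] → #
    (7,5)@(15, 11): e=[116,-13,48] → ·
    (3,6)@(7, 13): e=[28,101,22] → #
    (7,6)@(15, 13): e=[148,-27,30] → ·
    (1,7)@(3, 15): e=[0,151,0] → #  [on edge]
    (10,8)@(21, 17): e=[302,-151,0] → ·  [on edge]
  covered (19 px):
    · · · · · · · · · · ·
    · · · · · · · · # · ·
    · · · · · · · # · · ·
    · · · · · · # # · · ·
    · · · · · # # # · · ·
    · · · · # # # · · · ·
    · · · # # # # · · · ·
    · # # # # # · · · · ·
    · · · · · · · · · · ·
    · · · · · · · · · · ·
T1:
  2·area = 202  (B↔C swapped to make it positive)
  edge (8, 18)→(15, 3): d=(7,-15) top-left  bias=+0
  edge (15, 3)→(21, 19): d=(6,16) right/bottom  bias=-1
  edge (21, 19)→(8, 18): d=(-13,-1) top-left  bias=+0
    (7,1)@(15, 3): e=[0,0,202] → ·  [on edge]
    (7,2)@(15, 5): e=[14,12,176] → #
    (8,2)@(17, 5): e=[44,-20,178] → ·
    (7,3)@(15, 7): e=[28,24,150] → #
    (8,3)@(17, 7): e=[58,-8,152] → ·
    (6,4)@(13, 9): e=[12,68,122] → #
    (8,4)@(17, 9): e=[72,4,126] → #
    (9,4)@(19, 9): e=[102,-28,128] → ·
    (6,5)@(13, 11): e=[26,80,96] → #
    (9,5)@(19, 11): e=[116,-16,102] → ·
    (5,6)@(11, 13): e=[10,124,68] → #
    (9,6)@(19, 13): e=[130,-4,76] → ·
    (10,9)@(21, 19): e=[202,0,0] → ·  [on edge]
  covered (23 px):
    · · · · · · · · · · ·
    · · · · · · · · · · ·
    · · · · · · · # · · ·
    · · · · · · · # · · ·
    · · · · · · # # # · ·
    · · · · · · # # # · ·
    · · · · · # # # # · ·
    · · · · · # # # # # ·
    · · · · # # # # # # ·
    · · · · · · · · · · ·
T2:
  2·area = 32  (B↔C swapped to make it positive)
  edge (8, 12)→(16, 14): d=(8,2) right/bottom  bias=-1
  edge (16, 14)→(16, 18): d=(0,4) right/bottom  bias=-1
  edge (16, 18)→(8, 12): d=(-8,-6) top-left  bias=+0
    (5,6)@(11, 13): e=[2,20,10] → #
    (6,6)@(13, 13): e=[-2,12,22] → ·
    (5,7)@(11, 15): e=[18,20,-6] → ·
    (6,7)@(13, 15): e=[14,12,6] → #
    (7,7)@(15, 15): e=[10,4,18] → #
    (8,7)@(17, 15): e=[6,-4,30] → ·
    (6,8)@(13, 17): e=[30,12,-10] → ·
    (7,8)@(15, 17): e=[26,4,2] → #
    (8,8)@(17, 17): e=[22,-4,14] → ·
    (7,9)@(15, 19): e=[42,4,-14] → ·
  covered (4 px):
    · · · · · · · · · · ·
    · · · · · · · · · · ·
    · · · · · · · · · · ·
    · · · · · · · · · · ·
    · · · · · · · · · · ·
    · · · · · · · · · · ·
    · · · · · # · · · · ·
    · · · · · · # # · · ·
    · · · · · · · # · · ·
    · · · · · · · · · · ·

Result: 46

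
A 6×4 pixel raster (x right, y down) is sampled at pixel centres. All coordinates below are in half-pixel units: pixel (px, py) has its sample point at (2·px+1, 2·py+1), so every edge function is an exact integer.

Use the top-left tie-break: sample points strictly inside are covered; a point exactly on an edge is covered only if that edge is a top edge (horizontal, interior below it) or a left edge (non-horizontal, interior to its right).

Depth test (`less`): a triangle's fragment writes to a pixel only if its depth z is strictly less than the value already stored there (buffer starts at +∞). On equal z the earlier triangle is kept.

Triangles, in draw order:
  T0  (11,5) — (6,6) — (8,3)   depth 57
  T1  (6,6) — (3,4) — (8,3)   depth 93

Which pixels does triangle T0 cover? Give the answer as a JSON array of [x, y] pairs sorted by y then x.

T0:
  2·area = 13
  edge (11, 5)→(6, 6): d=(-5,1) right/bottom  bias=-1
  edge (6, 6)→(8, 3): d=(2,-3) top-left  bias=+0
  edge (8, 3)→(11, 5): d=(3,2) right/bottom  bias=-1
    (2,0)@(5, 1): e=[26,-13,0] → ·  [on edge]
    (3,2)@(7, 5): e=[4,1,8] → █
    (4,2)@(9, 5): e=[2,7,4] → █
    (5,2)@(11, 5): e=[0,13,0] → ·  [on edge]
    (0,3)@(1, 7): e=[0,-13,26] → ·  [on edge]
    (3,3)@(7, 7): e=[-6,5,14] → ·
    (4,3)@(9, 7): e=[-8,11,10] → ·
  covered (2 px):
    · · · · · ·
    · · · · · ·
    · · · █ █ ·
    · · · · · ·
T1:
  2·area = 13
  edge (6, 6)→(3, 4): d=(-3,-2) top-left  bias=+0
  edge (3, 4)→(8, 3): d=(5,-1) top-left  bias=+0
  edge (8, 3)→(6, 6): d=(-2,3) right/bottom  bias=-1
    (2,2)@(5, 5): e=[1,7,5] → █
    (3,2)@(7, 5): e=[5,9,-1] → ·
    (2,3)@(5, 7): e=[-5,17,1] → ·
  covered (1 px):
    · · · · · ·
    · · · · · ·
    · · █ · · ·
    · · · · · ·

Answer: [[3,2],[4,2]]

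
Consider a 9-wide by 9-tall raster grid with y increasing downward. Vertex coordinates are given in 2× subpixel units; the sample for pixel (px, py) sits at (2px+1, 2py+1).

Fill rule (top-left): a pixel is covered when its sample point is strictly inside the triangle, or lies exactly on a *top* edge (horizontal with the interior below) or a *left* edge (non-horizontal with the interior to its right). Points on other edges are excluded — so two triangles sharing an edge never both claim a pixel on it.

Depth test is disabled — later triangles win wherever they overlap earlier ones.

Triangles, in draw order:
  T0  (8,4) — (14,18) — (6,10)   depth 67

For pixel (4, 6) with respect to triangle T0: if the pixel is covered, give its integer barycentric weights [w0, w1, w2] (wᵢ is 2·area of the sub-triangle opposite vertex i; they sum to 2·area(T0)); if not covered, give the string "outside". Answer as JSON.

T0:
  2·area = 64
  edge (8, 4)→(14, 18): d=(6,14) right/bottom  bias=-1
  edge (14, 18)→(6, 10): d=(-8,-8) top-left  bias=+0
  edge (6, 10)→(8, 4): d=(2,-6) top-left  bias=+0
    (4,0)@(9, 1): e=[-32,96,0] → .  [on edge]
    (0,2)@(1, 5): e=[104,0,-40] → .  [on edge]
    (1,3)@(3, 7): e=[88,0,-24] → .  [on edge]
    (3,3)@(7, 7): e=[32,32,0] → X  [on edge]
    (4,3)@(9, 7): e=[4,48,12] → X
    (5,3)@(11, 7): e=[-24,64,24] → .
    (2,4)@(5, 9): e=[72,0,-8] → .  [on edge]
    (3,4)@(7, 9): e=[44,16,4] → X
    (5,4)@(11, 9): e=[-12,48,28] → .
    (3,5)@(7, 11): e=[56,0,8] → X  [on edge]
    (5,5)@(11, 11): e=[0,32,32] → .  [on edge]
    (2,6)@(5, 13): e=[96,-32,0] → .  [on edge]
    (4,6)@(9, 13): e=[40,0,24] → X  [on edge]
    (5,7)@(11, 15): e=[24,0,40] → X  [on edge]
    (6,8)@(13, 17): e=[8,0,56] → X  [on edge]
  covered (10 px):
    . . . . . . . . .
    . . . . . . . . .
    . . . . . . . . .
    . . . X X . . . .
    . . . X X . . . .
    . . . X X . . . .
    . . . . X X . . .
    . . . . . X . . .
    . . . . . . X . .

Result: [0,24,40]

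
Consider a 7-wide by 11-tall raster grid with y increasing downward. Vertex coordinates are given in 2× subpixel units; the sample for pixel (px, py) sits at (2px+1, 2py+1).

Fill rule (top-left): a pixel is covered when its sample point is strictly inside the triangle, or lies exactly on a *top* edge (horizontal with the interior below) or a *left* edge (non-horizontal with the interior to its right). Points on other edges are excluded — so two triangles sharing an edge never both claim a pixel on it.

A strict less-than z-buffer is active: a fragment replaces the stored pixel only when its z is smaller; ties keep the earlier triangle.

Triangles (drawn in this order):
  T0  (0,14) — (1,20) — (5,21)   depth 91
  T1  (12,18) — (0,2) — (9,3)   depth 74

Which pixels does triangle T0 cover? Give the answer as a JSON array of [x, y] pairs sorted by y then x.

T0:
  2·area = 23  (B↔C swapped to make it positive)
  edge (0, 14)→(5, 21): d=(5,7) right/bottom  bias=-1
  edge (5, 21)→(1, 20): d=(-4,-1) top-left  bias=+0
  edge (1, 20)→(0, 14): d=(-1,-6) top-left  bias=+0
    (0,8)@(1, 17): e=[8,12,3] → █
    (1,8)@(3, 17): e=[-6,14,15] → ·
    (0,9)@(1, 19): e=[18,4,1] → █
    (1,9)@(3, 19): e=[4,6,13] → █
    (2,9)@(5, 19): e=[-10,8,25] → ·
    (0,10)@(1, 21): e=[28,-4,-1] → ·
    (1,10)@(3, 21): e=[14,-2,11] → ·
    (2,10)@(5, 21): e=[0,0,23] → ·  [on edge]
  covered (3 px):
    · · · · · · ·
    · · · · · · ·
    · · · · · · ·
    · · · · · · ·
    · · · · · · ·
    · · · · · · ·
    · · · · · · ·
    · · · · · · ·
    █ · · · · · ·
    █ █ · · · · ·
    · · · · · · ·
T1:
  2·area = 132
  edge (12, 18)→(0, 2): d=(-12,-16) top-left  bias=+0
  edge (0, 2)→(9, 3): d=(9,1) right/bottom  bias=-1
  edge (9, 3)→(12, 18): d=(3,15) right/bottom  bias=-1
    (0,1)@(1, 3): e=[4,8,120] → █
    (1,1)@(3, 3): e=[36,6,90] → █
    (2,1)@(5, 3): e=[68,4,60] → █
    (3,1)@(7, 3): e=[100,2,30] → █
    (4,1)@(9, 3): e=[132,0,0] → ·  [on edge]
    (0,2)@(1, 5): e=[-20,26,126] → ·
    (1,2)@(3, 5): e=[12,24,96] → █
    (4,2)@(9, 5): e=[108,18,6] → █
    (5,2)@(11, 5): e=[140,16,-24] → ·
    (1,3)@(3, 7): e=[-12,42,102] → ·
    (2,3)@(5, 7): e=[20,40,72] → █
    (5,3)@(11, 7): e=[116,34,-18] → ·
    (5,6)@(11, 13): e=[44,88,0] → ·  [on edge]
  covered (17 px):
    · · · · · · ·
    █ █ █ █ · · ·
    · █ █ █ █ · ·
    · · █ █ █ · ·
    · · · █ █ · ·
    · · · █ █ · ·
    · · · · █ · ·
    · · · · · █ ·
    · · · · · · ·
    · · · · · · ·
    · · · · · · ·

Final: [[0,8],[0,9],[1,9]]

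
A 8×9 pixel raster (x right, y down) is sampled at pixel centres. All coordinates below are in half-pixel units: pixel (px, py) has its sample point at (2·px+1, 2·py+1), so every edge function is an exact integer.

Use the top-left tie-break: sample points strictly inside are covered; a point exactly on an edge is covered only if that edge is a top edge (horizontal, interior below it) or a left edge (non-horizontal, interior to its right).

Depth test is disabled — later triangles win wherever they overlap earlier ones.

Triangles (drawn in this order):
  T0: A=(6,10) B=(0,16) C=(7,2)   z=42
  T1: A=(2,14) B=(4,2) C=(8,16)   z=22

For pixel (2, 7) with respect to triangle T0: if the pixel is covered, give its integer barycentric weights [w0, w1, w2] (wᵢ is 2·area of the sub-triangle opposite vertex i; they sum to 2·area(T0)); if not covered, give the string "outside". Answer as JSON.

T0:
  2·area = 42
  edge (6, 10)→(0, 16): d=(-6,6) right/bottom  bias=-1
  edge (0, 16)→(7, 2): d=(7,-14) top-left  bias=+0
  edge (7, 2)→(6, 10): d=(-1,8) right/bottom  bias=-1
    (7,0)@(15, 1): e=[0,105,-63] → .  [on edge]
    (6,1)@(13, 3): e=[0,91,-49] → .  [on edge]
    (5,2)@(11, 5): e=[0,77,-35] → .  [on edge]
    (2,3)@(5, 7): e=[24,7,11] → X
    (3,3)@(7, 7): e=[12,35,-5] → .
    (4,3)@(9, 7): e=[0,63,-21] → .  [on edge]
    (2,4)@(5, 9): e=[12,21,9] → X
    (3,4)@(7, 9): e=[0,49,-7] → .  [on edge]
    (1,5)@(3, 11): e=[12,7,23] → X
    (2,5)@(5, 11): e=[0,35,7] → .  [on edge]
    (1,6)@(3, 13): e=[0,21,21] → .  [on edge]
    (0,7)@(1, 15): e=[0,7,35] → .  [on edge]
  covered (3 px):
    . . . . . . . .
    . . . . . . . .
    . . . . . . . .
    . . X . . . . .
    . . X . . . . .
    . X . . . . . .
    . . . . . . . .
    . . . . . . . .
    . . . . . . . .
T1:
  2·area = 76
  edge (2, 14)→(4, 2): d=(2,-12) top-left  bias=+0
  edge (4, 2)→(8, 16): d=(4,14) right/bottom  bias=-1
  edge (8, 16)→(2, 14): d=(-6,-2) top-left  bias=+0
    (2,3)@(5, 7): e=[22,6,48] → X
    (3,3)@(7, 7): e=[46,-22,52] → .
    (1,4)@(3, 9): e=[2,42,32] → X
    (3,4)@(7, 9): e=[50,-14,40] → .
    (1,5)@(3, 11): e=[6,50,20] → X
    (3,5)@(7, 11): e=[54,-6,28] → .
    (1,6)@(3, 13): e=[10,58,8] → X
    (3,6)@(7, 13): e=[58,2,16] → X
    (4,6)@(9, 13): e=[82,-26,20] → .
    (1,7)@(3, 15): e=[14,66,-4] → .
    (2,7)@(5, 15): e=[38,38,0] → X  [on edge]
    (4,7)@(9, 15): e=[86,-18,8] → .
    (5,8)@(11, 17): e=[114,-38,0] → .  [on edge]
  covered (10 px):
    . . . . . . . .
    . . . . . . . .
    . . . . . . . .
    . . X . . . . .
    . X X . . . . .
    . X X . . . . .
    . X X X . . . .
    . . X X . . . .
    . . . . . . . .

Answer: "outside"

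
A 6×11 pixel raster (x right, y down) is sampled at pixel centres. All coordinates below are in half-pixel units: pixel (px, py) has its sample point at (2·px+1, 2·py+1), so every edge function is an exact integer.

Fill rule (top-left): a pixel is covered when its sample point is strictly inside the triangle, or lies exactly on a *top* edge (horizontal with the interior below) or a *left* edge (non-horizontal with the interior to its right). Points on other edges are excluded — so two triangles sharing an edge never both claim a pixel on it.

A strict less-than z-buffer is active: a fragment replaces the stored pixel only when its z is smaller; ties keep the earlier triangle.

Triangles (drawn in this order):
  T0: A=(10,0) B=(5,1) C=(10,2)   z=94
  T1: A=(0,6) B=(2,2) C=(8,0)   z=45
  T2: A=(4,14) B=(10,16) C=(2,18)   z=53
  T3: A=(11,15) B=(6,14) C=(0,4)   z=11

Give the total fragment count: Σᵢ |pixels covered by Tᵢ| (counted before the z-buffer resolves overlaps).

T0:
  2·area = 10  (B↔C swapped to make it positive)
  edge (10, 0)→(10, 2): d=(0,2) right/bottom  bias=-1
  edge (10, 2)→(5, 1): d=(-5,-1) top-left  bias=+0
  edge (5, 1)→(10, 0): d=(5,-1) top-left  bias=+0
    (2,0)@(5, 1): e=[10,0,0] → X  [on edge]
    (3,0)@(7, 1): e=[6,2,2] → X
    (4,0)@(9, 1): e=[2,4,4] → X
    (5,0)@(11, 1): e=[-2,6,6] → .
    (2,1)@(5, 3): e=[10,-10,10] → .
    (3,1)@(7, 3): e=[6,-8,12] → .
    (4,1)@(9, 3): e=[2,-6,14] → .
  covered (3 px):
    . . X X X .
    . . . . . .
    . . . . . .
    . . . . . .
    . . . . . .
    . . . . . .
    . . . . . .
    . . . . . .
    . . . . . .
    . . . . . .
    . . . . . .
T1:
  2·area = 20
  edge (0, 6)→(2, 2): d=(2,-4) top-left  bias=+0
  edge (2, 2)→(8, 0): d=(6,-2) top-left  bias=+0
  edge (8, 0)→(0, 6): d=(-8,6) right/bottom  bias=-1
    (2,0)@(5, 1): e=[10,0,10] → X  [on edge]
    (3,0)@(7, 1): e=[18,4,-2] → .
    (1,1)@(3, 3): e=[6,8,6] → X
    (2,1)@(5, 3): e=[14,12,-6] → .
    (0,2)@(1, 5): e=[2,16,2] → X
    (1,2)@(3, 5): e=[10,20,-10] → .
    (0,3)@(1, 7): e=[6,28,-14] → .
  covered (3 px):
    . . X . . .
    . X . . . .
    X . . . . .
    . . . . . .
    . . . . . .
    . . . . . .
    . . . . . .
    . . . . . .
    . . . . . .
    . . . . . .
    . . . . . .
T2:
  2·area = 28
  edge (4, 14)→(10, 16): d=(6,2) right/bottom  bias=-1
  edge (10, 16)→(2, 18): d=(-8,2) right/bottom  bias=-1
  edge (2, 18)→(4, 14): d=(2,-4) top-left  bias=+0
    (0,6)@(1, 13): e=[0,42,-14] → .  [on edge]
    (2,7)@(5, 15): e=[4,18,6] → X
    (3,7)@(7, 15): e=[0,14,14] → .  [on edge]
    (1,8)@(3, 17): e=[20,6,2] → X
    (3,8)@(7, 17): e=[12,-2,18] → .
    (1,9)@(3, 19): e=[32,-10,6] → .
    (2,9)@(5, 19): e=[28,-14,14] → .
  covered (3 px):
    . . . . . .
    . . . . . .
    . . . . . .
    . . . . . .
    . . . . . .
    . . . . . .
    . . . . . .
    . . X . . .
    . X X . . .
    . . . . . .
    . . . . . .
T3:
  2·area = 44
  edge (11, 15)→(6, 14): d=(-5,-1) top-left  bias=+0
  edge (6, 14)→(0, 4): d=(-6,-10) top-left  bias=+0
  edge (0, 4)→(11, 15): d=(11,11) right/bottom  bias=-1
    (0,2)@(1, 5): e=[40,4,0] → .  [on edge]
    (1,3)@(3, 7): e=[32,12,0] → .  [on edge]
    (1,4)@(3, 9): e=[22,0,22] → X  [on edge]
    (2,4)@(5, 9): e=[24,20,0] → .  [on edge]
    (1,5)@(3, 11): e=[12,-12,44] → .
    (2,5)@(5, 11): e=[14,8,22] → X
    (3,5)@(7, 11): e=[16,28,0] → .  [on edge]
    (0,6)@(1, 13): e=[0,-44,88] → .  [on edge]
    (2,6)@(5, 13): e=[4,-4,44] → .
    (3,6)@(7, 13): e=[6,16,22] → X
    (4,6)@(9, 13): e=[8,36,0] → .  [on edge]
    (3,7)@(7, 15): e=[-4,4,44] → .
    (5,7)@(11, 15): e=[0,44,0] → .  [on edge]
    (4,9)@(9, 19): e=[-22,0,66] → .  [on edge]
  covered (3 px):
    . . . . . .
    . . . . . .
    . . . . . .
    . . . . . .
    . X . . . .
    . . X . . .
    . . . X . .
    . . . . . .
    . . . . . .
    . . . . . .
    . . . . . .

Answer: 12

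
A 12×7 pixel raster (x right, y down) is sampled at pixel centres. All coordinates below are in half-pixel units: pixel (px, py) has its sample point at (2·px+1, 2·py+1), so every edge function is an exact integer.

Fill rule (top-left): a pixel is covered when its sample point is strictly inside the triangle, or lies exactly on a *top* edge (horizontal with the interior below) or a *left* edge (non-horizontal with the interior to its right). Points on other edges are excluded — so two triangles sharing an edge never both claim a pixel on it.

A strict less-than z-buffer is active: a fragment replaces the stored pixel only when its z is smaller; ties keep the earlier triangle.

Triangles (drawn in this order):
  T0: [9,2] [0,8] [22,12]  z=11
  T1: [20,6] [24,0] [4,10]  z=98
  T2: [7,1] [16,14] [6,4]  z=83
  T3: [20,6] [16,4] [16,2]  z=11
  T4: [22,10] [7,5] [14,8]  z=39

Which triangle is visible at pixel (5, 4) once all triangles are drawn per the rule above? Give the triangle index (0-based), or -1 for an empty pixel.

T0:
  2·area = 168  (B↔C swapped to make it positive)
  edge (9, 2)→(22, 12): d=(13,10) right/bottom  bias=-1
  edge (22, 12)→(0, 8): d=(-22,-4) top-left  bias=+0
  edge (0, 8)→(9, 2): d=(9,-6) top-left  bias=+0
    (4,1)@(9, 3): e=[13,146,9] → X
    (5,1)@(11, 3): e=[-7,154,21] → .
    (2,2)@(5, 5): e=[79,86,3] → X
    (3,2)@(7, 5): e=[59,94,15] → X
    (5,2)@(11, 5): e=[19,110,39] → X
    (6,2)@(13, 5): e=[-1,118,51] → .
    (1,3)@(3, 7): e=[125,34,9] → X
    (6,3)@(13, 7): e=[25,74,69] → X
    (7,3)@(15, 7): e=[5,82,81] → X
    (8,3)@(17, 7): e=[-15,90,93] → .
    (1,4)@(3, 9): e=[151,-10,27] → .
    (2,4)@(5, 9): e=[131,-2,39] → .
  covered (20 px):
    . . . . . . . . . . . .
    . . . . X . . . . . . .
    . . X X X X . . . . . .
    . X X X X X X X . . . .
    . . . X X X X X X . . .
    . . . . . . . . X X . .
    . . . . . . . . . . . .
T1:
  2·area = 80  (B↔C swapped to make it positive)
  edge (20, 6)→(4, 10): d=(-16,4) right/bottom  bias=-1
  edge (4, 10)→(24, 0): d=(20,-10) top-left  bias=+0
  edge (24, 0)→(20, 6): d=(-4,6) right/bottom  bias=-1
    (11,0)@(23, 1): e=[68,10,2] → X
    (9,1)@(19, 3): e=[52,10,18] → X
    (10,1)@(21, 3): e=[44,30,6] → X
    (11,1)@(23, 3): e=[36,50,-6] → .
    (7,2)@(15, 5): e=[36,10,34] → X
    (8,2)@(17, 5): e=[28,30,22] → X
    (10,2)@(21, 5): e=[12,70,-2] → .
    (5,3)@(11, 7): e=[20,10,50] → X
    (6,3)@(13, 7): e=[12,30,38] → X
    (8,3)@(17, 7): e=[-4,70,14] → .
    (9,3)@(19, 7): e=[-12,90,2] → .
    (3,4)@(7, 9): e=[4,10,66] → X
  covered (10 px):
    . . . . . . . . . . . X
    . . . . . . . . . X X .
    . . . . . . . X X X . .
    . . . . . X X X . . . .
    . . . X . . . . . . . .
    . . . . . . . . . . . .
    . . . . . . . . . . . .
T2:
  2·area = 40
  edge (7, 1)→(16, 14): d=(9,13) right/bottom  bias=-1
  edge (16, 14)→(6, 4): d=(-10,-10) top-left  bias=+0
  edge (6, 4)→(7, 1): d=(1,-3) top-left  bias=+0
    (1,0)@(3, 1): e=[52,0,-12] → .  [on edge]
    (3,0)@(7, 1): e=[0,40,0] → .  [on edge]
    (2,1)@(5, 3): e=[44,0,-4] → .  [on edge]
    (3,1)@(7, 3): e=[18,20,2] → X
    (4,1)@(9, 3): e=[-8,40,8] → .
    (3,2)@(7, 5): e=[36,0,4] → X  [on edge]
    (4,2)@(9, 5): e=[10,20,10] → X
    (5,2)@(11, 5): e=[-16,40,16] → .
    (2,3)@(5, 7): e=[80,-40,0] → .  [on edge]
    (3,3)@(7, 7): e=[54,-20,6] → .
    (4,3)@(9, 7): e=[28,0,12] → X  [on edge]
    (5,3)@(11, 7): e=[2,20,18] → X
    (5,4)@(11, 9): e=[20,0,20] → X  [on edge]
    (6,5)@(13, 11): e=[12,0,28] → X  [on edge]
    (1,6)@(3, 13): e=[160,-120,0] → .  [on edge]
    (7,6)@(15, 13): e=[4,0,36] → X  [on edge]
  covered (8 px):
    . . . . . . . . . . . .
    . . . X . . . . . . . .
    . . . X X . . . . . . .
    . . . . X X . . . . . .
    . . . . . X . . . . . .
    . . . . . . X . . . . .
    . . . . . . . X . . . .
T3:
  2·area = 8
  edge (20, 6)→(16, 4): d=(-4,-2) top-left  bias=+0
  edge (16, 4)→(16, 2): d=(0,-2) top-left  bias=+0
  edge (16, 2)→(20, 6): d=(4,4) right/bottom  bias=-1
    (7,0)@(15, 1): e=[10,-2,0] → .  [on edge]
    (8,1)@(17, 3): e=[6,2,0] → .  [on edge]
    (9,2)@(19, 5): e=[2,6,0] → .  [on edge]
    (10,3)@(21, 7): e=[-2,10,0] → .  [on edge]
    (11,4)@(23, 9): e=[-6,14,0] → .  [on edge]
  covered (0 px):
    . . . . . . . . . . . .
    . . . . . . . . . . . .
    . . . . . . . . . . . .
    . . . . . . . . . . . .
    . . . . . . . . . . . .
    . . . . . . . . . . . .
    . . . . . . . . . . . .
T4:
  2·area = 10  (B↔C swapped to make it positive)
  edge (22, 10)→(14, 8): d=(-8,-2) top-left  bias=+0
  edge (14, 8)→(7, 5): d=(-7,-3) top-left  bias=+0
  edge (7, 5)→(22, 10): d=(15,5) right/bottom  bias=-1
    (0,1)@(1, 3): e=[14,-4,0] → .  [on edge]
    (3,2)@(7, 5): e=[10,0,0] → .  [on edge]
    (6,3)@(13, 7): e=[6,4,0] → .  [on edge]
    (9,4)@(19, 9): e=[2,8,0] → .  [on edge]
    (10,5)@(21, 11): e=[-10,0,20] → .  [on edge]
  covered (0 px):
    . . . . . . . . . . . .
    . . . . . . . . . . . .
    . . . . . . . . . . . .
    . . . . . . . . . . . .
    . . . . . . . . . . . .
    . . . . . . . . . . . .
    . . . . . . . . . . . .

Z-buffer (winner per pixel, '.' = empty):
  . . . . . . . . . . . 1
  . . . 2 0 . . . . 1 1 .
  . . 0 0 0 0 . 1 1 1 . .
  . 0 0 0 0 0 0 0 . . . .
  . . . 0 0 0 0 0 0 . . .
  . . . . . . 2 . 0 0 . .
  . . . . . . . 2 . . . .

Final: 0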